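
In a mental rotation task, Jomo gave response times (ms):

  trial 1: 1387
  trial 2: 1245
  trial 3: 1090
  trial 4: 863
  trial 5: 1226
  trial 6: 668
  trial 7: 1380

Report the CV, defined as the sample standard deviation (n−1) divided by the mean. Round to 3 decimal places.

n = 7, Σ = 7859, M = 1122.7143
Σ(x−M)² = 436951.429; s = √(436951.429/6) = 269.8615
CV = 269.8615 / 1122.7143 = 0.24037

0.240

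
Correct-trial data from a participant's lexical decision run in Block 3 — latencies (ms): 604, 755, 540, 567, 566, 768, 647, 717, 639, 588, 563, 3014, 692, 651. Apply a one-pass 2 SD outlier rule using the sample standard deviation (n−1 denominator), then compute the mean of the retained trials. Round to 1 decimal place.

n = 14, ΣRT = 11311, M = 807.929
Σ(x−M)² = 5310222.93; s = √(5310222.93/13) = 639.123
Cutoffs: 807.929 ± 2·639.123 → [-470.3, 2086.2]
Outside: 3014 → excluded.
Retained (n=13): Σ = 8297, mean = 8297/13 = 638.231

638.2 ms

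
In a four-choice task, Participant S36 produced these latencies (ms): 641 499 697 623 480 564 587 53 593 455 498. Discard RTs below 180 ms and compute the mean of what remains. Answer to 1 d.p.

Excluded: 53
Retained (n=10): Σ = 5637
Mean = 5637/10 = 563.7000

563.7 ms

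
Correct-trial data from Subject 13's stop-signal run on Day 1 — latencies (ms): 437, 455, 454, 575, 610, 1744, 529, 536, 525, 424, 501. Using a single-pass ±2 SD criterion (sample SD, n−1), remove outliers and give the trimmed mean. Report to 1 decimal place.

504.6 ms

n = 11, ΣRT = 6790, M = 617.273
Σ(x−M)² = 1430628.18; s = √(1430628.18/10) = 378.236
Cutoffs: 617.273 ± 2·378.236 → [-139.2, 1373.7]
Outside: 1744 → excluded.
Retained (n=10): Σ = 5046, mean = 5046/10 = 504.600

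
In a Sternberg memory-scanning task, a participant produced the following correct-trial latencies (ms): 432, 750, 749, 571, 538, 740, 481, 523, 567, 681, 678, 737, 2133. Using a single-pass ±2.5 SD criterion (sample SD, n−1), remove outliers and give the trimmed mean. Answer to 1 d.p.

620.6 ms

n = 13, ΣRT = 9580, M = 736.923
Σ(x−M)² = 2256168.92; s = √(2256168.92/12) = 433.606
Cutoffs: 736.923 ± 2.5·433.606 → [-347.1, 1820.9]
Outside: 2133 → excluded.
Retained (n=12): Σ = 7447, mean = 7447/12 = 620.583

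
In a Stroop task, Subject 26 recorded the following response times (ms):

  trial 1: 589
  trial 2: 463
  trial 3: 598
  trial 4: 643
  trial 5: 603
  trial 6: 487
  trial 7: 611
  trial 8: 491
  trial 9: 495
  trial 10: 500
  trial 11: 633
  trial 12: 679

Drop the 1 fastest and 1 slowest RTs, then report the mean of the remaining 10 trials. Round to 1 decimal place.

Sorted: 463, 487, 491, 495, 500, 589, 598, 603, 611, 633, 643, 679
Drop lowest 1 (463) and highest 1 (679)
Remaining (n=10): Σ = 5650, mean = 5650/10 = 565.000

565.0 ms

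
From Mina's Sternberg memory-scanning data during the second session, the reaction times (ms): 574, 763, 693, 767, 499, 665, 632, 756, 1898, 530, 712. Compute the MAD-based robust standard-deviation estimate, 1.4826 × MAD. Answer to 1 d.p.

Sorted: 499, 530, 574, 632, 665, 693, 712, 756, 763, 767, 1898 → median = 693
|x − 693| sorted: 0, 19, 28, 61, 63, 70, 74, 119, 163, 194, 1205 → MAD = 70
Robust SD ≈ 1.4826 × 70 = 103.782

103.8 ms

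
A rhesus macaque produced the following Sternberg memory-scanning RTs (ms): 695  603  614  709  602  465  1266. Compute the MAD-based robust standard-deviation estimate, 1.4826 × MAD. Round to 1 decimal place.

Sorted: 465, 602, 603, 614, 695, 709, 1266 → median = 614
|x − 614| sorted: 0, 11, 12, 81, 95, 149, 652 → MAD = 81
Robust SD ≈ 1.4826 × 81 = 120.091

120.1 ms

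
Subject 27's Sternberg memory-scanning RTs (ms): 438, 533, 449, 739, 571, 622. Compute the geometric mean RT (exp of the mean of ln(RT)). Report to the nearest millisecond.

549 ms

ln(RT): 6.0822, 6.2785, 6.1070, 6.6053, 6.3474, 6.4329
Mean ln(RT) = 37.8534/6 = 6.30890
Geometric mean = exp(6.30890) = 549.44 ms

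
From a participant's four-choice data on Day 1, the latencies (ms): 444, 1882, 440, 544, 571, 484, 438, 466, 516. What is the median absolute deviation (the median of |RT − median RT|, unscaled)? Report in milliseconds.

44 ms

Sorted: 438, 440, 444, 466, 484, 516, 544, 571, 1882 → median = 484
|x − 484|: 40, 1398, 44, 60, 87, 0, 46, 18, 32
Sorted deviations: 0, 18, 32, 40, 44, 46, 60, 87, 1398 → MAD = 44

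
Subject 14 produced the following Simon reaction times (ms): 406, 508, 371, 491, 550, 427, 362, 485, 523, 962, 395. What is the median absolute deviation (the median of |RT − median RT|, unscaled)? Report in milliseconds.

Sorted: 362, 371, 395, 406, 427, 485, 491, 508, 523, 550, 962 → median = 485
|x − 485|: 79, 23, 114, 6, 65, 58, 123, 0, 38, 477, 90
Sorted deviations: 0, 6, 23, 38, 58, 65, 79, 90, 114, 123, 477 → MAD = 65

65 ms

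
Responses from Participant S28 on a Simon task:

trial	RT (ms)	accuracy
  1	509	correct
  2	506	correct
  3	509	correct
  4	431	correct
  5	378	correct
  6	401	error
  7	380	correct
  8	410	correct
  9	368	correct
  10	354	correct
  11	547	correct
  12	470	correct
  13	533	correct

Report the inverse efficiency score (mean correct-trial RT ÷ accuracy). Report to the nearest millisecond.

Correct trials (n=12): 509, 506, 509, 431, 378, 380, 410, 368, 354, 547, 470, 533
Mean correct RT = 5395/12 = 449.5833 ms
Proportion correct = 12/13
IES = 449.5833 / (12/13) = 487.049 ms

487 ms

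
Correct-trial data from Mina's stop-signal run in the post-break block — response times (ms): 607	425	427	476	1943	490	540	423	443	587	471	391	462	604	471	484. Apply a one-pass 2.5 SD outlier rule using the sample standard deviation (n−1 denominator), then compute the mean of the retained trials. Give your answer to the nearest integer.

n = 16, ΣRT = 9244, M = 577.750
Σ(x−M)² = 2053033.00; s = √(2053033.00/15) = 369.958
Cutoffs: 577.750 ± 2.5·369.958 → [-347.1, 1502.6]
Outside: 1943 → excluded.
Retained (n=15): Σ = 7301, mean = 7301/15 = 486.733

487 ms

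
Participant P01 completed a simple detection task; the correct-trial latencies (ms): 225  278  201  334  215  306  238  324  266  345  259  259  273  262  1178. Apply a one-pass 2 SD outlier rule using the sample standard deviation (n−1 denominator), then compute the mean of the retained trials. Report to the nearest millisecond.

n = 15, ΣRT = 4963, M = 330.867
Σ(x−M)² = 794055.73; s = √(794055.73/14) = 238.156
Cutoffs: 330.867 ± 2·238.156 → [-145.4, 807.2]
Outside: 1178 → excluded.
Retained (n=14): Σ = 3785, mean = 3785/14 = 270.357

270 ms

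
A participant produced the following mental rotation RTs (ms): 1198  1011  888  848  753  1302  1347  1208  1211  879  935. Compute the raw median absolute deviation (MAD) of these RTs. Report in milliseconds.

187 ms

Sorted: 753, 848, 879, 888, 935, 1011, 1198, 1208, 1211, 1302, 1347 → median = 1011
|x − 1011|: 187, 0, 123, 163, 258, 291, 336, 197, 200, 132, 76
Sorted deviations: 0, 76, 123, 132, 163, 187, 197, 200, 258, 291, 336 → MAD = 187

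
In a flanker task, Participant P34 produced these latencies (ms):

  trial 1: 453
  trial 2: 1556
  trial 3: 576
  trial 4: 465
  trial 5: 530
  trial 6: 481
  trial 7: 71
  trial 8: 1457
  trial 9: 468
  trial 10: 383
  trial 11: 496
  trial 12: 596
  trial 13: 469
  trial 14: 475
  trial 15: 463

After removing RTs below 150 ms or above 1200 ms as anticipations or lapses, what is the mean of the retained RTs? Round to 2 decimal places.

Excluded: 71, 1457, 1556
Retained (n=12): Σ = 5855
Mean = 5855/12 = 487.9167

487.92 ms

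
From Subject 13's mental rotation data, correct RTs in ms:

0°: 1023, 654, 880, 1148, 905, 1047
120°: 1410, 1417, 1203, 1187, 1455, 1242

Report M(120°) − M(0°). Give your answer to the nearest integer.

376 ms

M(0°) = 5657/6 = 942.833
M(120°) = 7914/6 = 1319.000
Difference = 1319.000 − 942.833 = 376.167 ms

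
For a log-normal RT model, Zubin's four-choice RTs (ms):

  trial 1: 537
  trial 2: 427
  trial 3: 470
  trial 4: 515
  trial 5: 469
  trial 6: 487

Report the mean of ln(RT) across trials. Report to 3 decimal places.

6.180

ln(RT): 6.2860, 6.0568, 6.1527, 6.2442, 6.1506, 6.1883
Σ ln(RT) = 37.0785
Mean = 37.0785/6 = 6.17976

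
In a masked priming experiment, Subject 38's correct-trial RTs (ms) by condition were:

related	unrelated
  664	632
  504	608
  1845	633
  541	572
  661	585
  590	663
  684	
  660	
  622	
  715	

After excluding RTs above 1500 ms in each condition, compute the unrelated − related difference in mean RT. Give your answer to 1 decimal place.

-11.3 ms

related: exclude 1845
M(related) = 5641/9 = 626.778
M(unrelated) = 3693/6 = 615.500
Difference = 615.500 − 626.778 = -11.278 ms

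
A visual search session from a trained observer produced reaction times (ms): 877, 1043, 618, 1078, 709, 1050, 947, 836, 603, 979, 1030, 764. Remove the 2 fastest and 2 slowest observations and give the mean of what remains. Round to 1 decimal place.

Sorted: 603, 618, 709, 764, 836, 877, 947, 979, 1030, 1043, 1050, 1078
Drop lowest 2 (603, 618) and highest 2 (1050, 1078)
Remaining (n=8): Σ = 7185, mean = 7185/8 = 898.125

898.1 ms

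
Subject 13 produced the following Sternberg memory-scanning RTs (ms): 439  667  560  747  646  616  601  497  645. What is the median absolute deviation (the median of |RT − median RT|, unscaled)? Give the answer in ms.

Sorted: 439, 497, 560, 601, 616, 645, 646, 667, 747 → median = 616
|x − 616|: 177, 51, 56, 131, 30, 0, 15, 119, 29
Sorted deviations: 0, 15, 29, 30, 51, 56, 119, 131, 177 → MAD = 51

51 ms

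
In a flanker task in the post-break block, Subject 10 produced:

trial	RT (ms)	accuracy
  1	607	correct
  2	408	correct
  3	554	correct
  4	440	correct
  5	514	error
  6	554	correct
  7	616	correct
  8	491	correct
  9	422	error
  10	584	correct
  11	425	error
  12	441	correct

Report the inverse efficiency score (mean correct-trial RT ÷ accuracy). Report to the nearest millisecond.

Correct trials (n=9): 607, 408, 554, 440, 554, 616, 491, 584, 441
Mean correct RT = 4695/9 = 521.6667 ms
Proportion correct = 9/12
IES = 521.6667 / (9/12) = 695.556 ms

696 ms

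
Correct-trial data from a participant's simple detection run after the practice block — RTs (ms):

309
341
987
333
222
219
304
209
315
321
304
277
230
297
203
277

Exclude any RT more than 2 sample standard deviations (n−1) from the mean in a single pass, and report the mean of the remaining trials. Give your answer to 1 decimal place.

277.4 ms

n = 16, ΣRT = 5148, M = 321.750
Σ(x−M)² = 504251.00; s = √(504251.00/15) = 183.349
Cutoffs: 321.750 ± 2·183.349 → [-44.9, 688.4]
Outside: 987 → excluded.
Retained (n=15): Σ = 4161, mean = 4161/15 = 277.400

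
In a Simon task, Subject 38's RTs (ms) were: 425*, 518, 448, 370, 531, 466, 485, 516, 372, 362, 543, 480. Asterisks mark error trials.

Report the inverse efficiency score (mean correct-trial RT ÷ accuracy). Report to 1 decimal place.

504.9 ms

Correct trials (n=11): 518, 448, 370, 531, 466, 485, 516, 372, 362, 543, 480
Mean correct RT = 5091/11 = 462.8182 ms
Proportion correct = 11/12
IES = 462.8182 / (11/12) = 504.893 ms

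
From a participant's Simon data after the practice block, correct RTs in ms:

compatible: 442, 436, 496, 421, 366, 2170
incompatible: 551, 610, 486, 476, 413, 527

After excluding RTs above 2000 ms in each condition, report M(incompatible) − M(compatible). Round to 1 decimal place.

78.3 ms

compatible: exclude 2170
M(compatible) = 2161/5 = 432.200
M(incompatible) = 3063/6 = 510.500
Difference = 510.500 − 432.200 = 78.300 ms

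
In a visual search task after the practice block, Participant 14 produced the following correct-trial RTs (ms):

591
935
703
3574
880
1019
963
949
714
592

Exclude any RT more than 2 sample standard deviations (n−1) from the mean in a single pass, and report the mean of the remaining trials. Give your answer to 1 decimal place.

816.2 ms

n = 10, ΣRT = 10920, M = 1092.000
Σ(x−M)² = 7067542.00; s = √(7067542.00/9) = 886.162
Cutoffs: 1092.000 ± 2·886.162 → [-680.3, 2864.3]
Outside: 3574 → excluded.
Retained (n=9): Σ = 7346, mean = 7346/9 = 816.222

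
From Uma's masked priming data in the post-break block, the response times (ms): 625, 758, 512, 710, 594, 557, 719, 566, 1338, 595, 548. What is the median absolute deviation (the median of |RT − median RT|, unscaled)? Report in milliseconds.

47 ms

Sorted: 512, 548, 557, 566, 594, 595, 625, 710, 719, 758, 1338 → median = 595
|x − 595|: 30, 163, 83, 115, 1, 38, 124, 29, 743, 0, 47
Sorted deviations: 0, 1, 29, 30, 38, 47, 83, 115, 124, 163, 743 → MAD = 47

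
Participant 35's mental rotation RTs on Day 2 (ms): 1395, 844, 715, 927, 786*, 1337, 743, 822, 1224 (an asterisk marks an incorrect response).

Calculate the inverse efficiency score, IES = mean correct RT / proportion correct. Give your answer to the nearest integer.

Correct trials (n=8): 1395, 844, 715, 927, 1337, 743, 822, 1224
Mean correct RT = 8007/8 = 1000.8750 ms
Proportion correct = 8/9
IES = 1000.8750 / (8/9) = 1125.984 ms

1126 ms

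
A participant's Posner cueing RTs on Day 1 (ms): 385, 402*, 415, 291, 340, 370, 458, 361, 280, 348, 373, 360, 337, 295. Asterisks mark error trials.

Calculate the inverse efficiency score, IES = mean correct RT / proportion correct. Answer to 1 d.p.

Correct trials (n=13): 385, 415, 291, 340, 370, 458, 361, 280, 348, 373, 360, 337, 295
Mean correct RT = 4613/13 = 354.8462 ms
Proportion correct = 13/14
IES = 354.8462 / (13/14) = 382.142 ms

382.1 ms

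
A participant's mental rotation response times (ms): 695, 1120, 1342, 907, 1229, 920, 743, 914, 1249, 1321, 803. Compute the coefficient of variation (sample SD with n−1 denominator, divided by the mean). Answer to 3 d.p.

n = 11, Σ = 11243, M = 1022.0909
Σ(x−M)² = 563806.909; s = √(563806.909/10) = 237.4462
CV = 237.4462 / 1022.0909 = 0.23231

0.232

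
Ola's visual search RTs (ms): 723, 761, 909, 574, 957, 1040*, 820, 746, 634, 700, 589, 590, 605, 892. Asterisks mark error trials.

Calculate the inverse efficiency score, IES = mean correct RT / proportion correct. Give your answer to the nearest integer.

Correct trials (n=13): 723, 761, 909, 574, 957, 820, 746, 634, 700, 589, 590, 605, 892
Mean correct RT = 9500/13 = 730.7692 ms
Proportion correct = 13/14
IES = 730.7692 / (13/14) = 786.982 ms

787 ms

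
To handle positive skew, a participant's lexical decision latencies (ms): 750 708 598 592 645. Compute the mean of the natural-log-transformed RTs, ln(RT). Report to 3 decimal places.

ln(RT): 6.6201, 6.5624, 6.3936, 6.3835, 6.4693
Σ ln(RT) = 32.4289
Mean = 32.4289/5 = 6.48577

6.486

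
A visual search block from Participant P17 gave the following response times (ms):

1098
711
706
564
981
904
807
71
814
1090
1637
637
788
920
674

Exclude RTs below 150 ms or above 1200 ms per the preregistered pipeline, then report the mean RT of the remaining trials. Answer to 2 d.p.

822.62 ms

Excluded: 71, 1637
Retained (n=13): Σ = 10694
Mean = 10694/13 = 822.6154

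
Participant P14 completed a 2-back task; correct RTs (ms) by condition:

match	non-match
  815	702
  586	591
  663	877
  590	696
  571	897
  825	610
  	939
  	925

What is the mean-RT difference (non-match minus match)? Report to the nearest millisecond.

105 ms

M(match) = 4050/6 = 675.000
M(non-match) = 6237/8 = 779.625
Difference = 779.625 − 675.000 = 104.625 ms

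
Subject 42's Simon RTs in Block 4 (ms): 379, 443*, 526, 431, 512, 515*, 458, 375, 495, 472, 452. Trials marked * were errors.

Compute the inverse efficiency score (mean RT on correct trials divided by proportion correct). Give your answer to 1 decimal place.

556.8 ms

Correct trials (n=9): 379, 526, 431, 512, 458, 375, 495, 472, 452
Mean correct RT = 4100/9 = 455.5556 ms
Proportion correct = 9/11
IES = 455.5556 / (9/11) = 556.790 ms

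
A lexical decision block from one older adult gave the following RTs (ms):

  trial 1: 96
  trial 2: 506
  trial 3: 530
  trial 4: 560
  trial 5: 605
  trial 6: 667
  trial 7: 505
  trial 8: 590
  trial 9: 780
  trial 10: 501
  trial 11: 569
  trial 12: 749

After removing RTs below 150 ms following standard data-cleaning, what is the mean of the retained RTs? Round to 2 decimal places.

Excluded: 96
Retained (n=11): Σ = 6562
Mean = 6562/11 = 596.5455

596.55 ms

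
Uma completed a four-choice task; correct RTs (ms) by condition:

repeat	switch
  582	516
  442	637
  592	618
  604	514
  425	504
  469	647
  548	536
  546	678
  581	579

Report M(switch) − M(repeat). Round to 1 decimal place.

M(repeat) = 4789/9 = 532.111
M(switch) = 5229/9 = 581.000
Difference = 581.000 − 532.111 = 48.889 ms

48.9 ms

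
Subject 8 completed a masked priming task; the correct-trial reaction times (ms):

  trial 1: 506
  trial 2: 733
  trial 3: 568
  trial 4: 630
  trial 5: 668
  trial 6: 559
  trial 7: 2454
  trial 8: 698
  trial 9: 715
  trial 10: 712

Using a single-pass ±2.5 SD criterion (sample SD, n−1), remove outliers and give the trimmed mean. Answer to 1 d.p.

n = 10, ΣRT = 8243, M = 824.300
Σ(x−M)² = 3004338.10; s = √(3004338.10/9) = 577.768
Cutoffs: 824.300 ± 2.5·577.768 → [-620.1, 2268.7]
Outside: 2454 → excluded.
Retained (n=9): Σ = 5789, mean = 5789/9 = 643.222

643.2 ms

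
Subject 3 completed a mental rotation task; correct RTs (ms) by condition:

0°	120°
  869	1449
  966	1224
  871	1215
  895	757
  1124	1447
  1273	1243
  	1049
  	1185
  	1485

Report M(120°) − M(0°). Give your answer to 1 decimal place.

228.6 ms

M(0°) = 5998/6 = 999.667
M(120°) = 11054/9 = 1228.222
Difference = 1228.222 − 999.667 = 228.556 ms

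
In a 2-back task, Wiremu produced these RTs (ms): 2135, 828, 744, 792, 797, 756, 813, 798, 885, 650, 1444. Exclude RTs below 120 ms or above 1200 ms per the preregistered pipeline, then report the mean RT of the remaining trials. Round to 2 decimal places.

Excluded: 1444, 2135
Retained (n=9): Σ = 7063
Mean = 7063/9 = 784.7778

784.78 ms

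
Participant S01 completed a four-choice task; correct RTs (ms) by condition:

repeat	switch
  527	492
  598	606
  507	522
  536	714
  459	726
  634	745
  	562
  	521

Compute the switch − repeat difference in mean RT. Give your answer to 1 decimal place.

67.5 ms

M(repeat) = 3261/6 = 543.500
M(switch) = 4888/8 = 611.000
Difference = 611.000 − 543.500 = 67.500 ms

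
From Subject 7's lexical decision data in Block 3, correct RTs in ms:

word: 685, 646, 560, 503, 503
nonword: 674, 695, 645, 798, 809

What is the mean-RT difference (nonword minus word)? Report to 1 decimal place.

144.8 ms

M(word) = 2897/5 = 579.400
M(nonword) = 3621/5 = 724.200
Difference = 724.200 − 579.400 = 144.800 ms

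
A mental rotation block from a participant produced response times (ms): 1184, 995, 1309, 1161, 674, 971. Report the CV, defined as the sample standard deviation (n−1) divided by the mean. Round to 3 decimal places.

n = 6, Σ = 6294, M = 1049.0000
Σ(x−M)² = 247994.000; s = √(247994.000/5) = 222.7079
CV = 222.7079 / 1049.0000 = 0.21230

0.212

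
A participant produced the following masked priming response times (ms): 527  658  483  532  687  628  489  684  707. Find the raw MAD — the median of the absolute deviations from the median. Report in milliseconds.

Sorted: 483, 489, 527, 532, 628, 658, 684, 687, 707 → median = 628
|x − 628|: 101, 30, 145, 96, 59, 0, 139, 56, 79
Sorted deviations: 0, 30, 56, 59, 79, 96, 101, 139, 145 → MAD = 79

79 ms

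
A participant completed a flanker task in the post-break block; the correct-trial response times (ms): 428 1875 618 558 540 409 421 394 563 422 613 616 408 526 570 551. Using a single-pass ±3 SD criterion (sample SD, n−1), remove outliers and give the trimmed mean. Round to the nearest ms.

n = 16, ΣRT = 9512, M = 594.500
Σ(x−M)² = 1850490.00; s = √(1850490.00/15) = 351.235
Cutoffs: 594.500 ± 3·351.235 → [-459.2, 1648.2]
Outside: 1875 → excluded.
Retained (n=15): Σ = 7637, mean = 7637/15 = 509.133

509 ms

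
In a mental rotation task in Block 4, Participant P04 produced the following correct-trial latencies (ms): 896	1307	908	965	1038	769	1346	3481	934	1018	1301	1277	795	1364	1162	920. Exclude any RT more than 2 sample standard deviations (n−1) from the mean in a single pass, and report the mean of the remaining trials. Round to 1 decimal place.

1066.7 ms

n = 16, ΣRT = 19481, M = 1217.562
Σ(x−M)² = 6066475.94; s = √(6066475.94/15) = 635.949
Cutoffs: 1217.562 ± 2·635.949 → [-54.3, 2489.5]
Outside: 3481 → excluded.
Retained (n=15): Σ = 16000, mean = 16000/15 = 1066.667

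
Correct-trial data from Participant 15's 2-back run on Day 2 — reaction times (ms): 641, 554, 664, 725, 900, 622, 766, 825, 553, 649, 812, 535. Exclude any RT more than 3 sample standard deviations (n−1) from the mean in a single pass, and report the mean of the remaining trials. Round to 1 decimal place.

687.2 ms

n = 12, ΣRT = 8246, M = 687.167
Σ(x−M)² = 154785.67; s = √(154785.67/11) = 118.623
Cutoffs: 687.167 ± 3·118.623 → [331.3, 1043.0]
No RTs fall outside the cutoffs; all 12 retained. Mean = 8246/12 = 687.167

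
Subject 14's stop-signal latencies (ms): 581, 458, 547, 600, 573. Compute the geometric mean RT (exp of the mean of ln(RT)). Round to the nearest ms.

ln(RT): 6.3648, 6.1269, 6.3044, 6.3969, 6.3509
Mean ln(RT) = 31.5439/5 = 6.30878
Geometric mean = exp(6.30878) = 549.37 ms

549 ms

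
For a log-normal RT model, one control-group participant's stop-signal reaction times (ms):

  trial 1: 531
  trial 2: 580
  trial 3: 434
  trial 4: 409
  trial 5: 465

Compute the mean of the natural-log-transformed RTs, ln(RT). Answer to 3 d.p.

6.173

ln(RT): 6.2748, 6.3630, 6.0730, 6.0137, 6.1420
Σ ln(RT) = 30.8666
Mean = 30.8666/5 = 6.17332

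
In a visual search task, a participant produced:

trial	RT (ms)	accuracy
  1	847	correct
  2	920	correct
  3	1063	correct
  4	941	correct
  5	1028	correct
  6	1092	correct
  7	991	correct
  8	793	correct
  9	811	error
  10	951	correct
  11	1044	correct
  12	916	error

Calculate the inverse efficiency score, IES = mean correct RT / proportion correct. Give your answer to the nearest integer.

Correct trials (n=10): 847, 920, 1063, 941, 1028, 1092, 991, 793, 951, 1044
Mean correct RT = 9670/10 = 967.0000 ms
Proportion correct = 10/12
IES = 967.0000 / (10/12) = 1160.400 ms

1160 ms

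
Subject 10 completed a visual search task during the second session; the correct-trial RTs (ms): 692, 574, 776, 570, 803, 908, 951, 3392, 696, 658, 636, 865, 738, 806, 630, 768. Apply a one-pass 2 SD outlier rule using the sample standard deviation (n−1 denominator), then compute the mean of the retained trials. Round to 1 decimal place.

n = 16, ΣRT = 14463, M = 903.938
Σ(x−M)² = 6792210.94; s = √(6792210.94/15) = 672.915
Cutoffs: 903.938 ± 2·672.915 → [-441.9, 2249.8]
Outside: 3392 → excluded.
Retained (n=15): Σ = 11071, mean = 11071/15 = 738.067

738.1 ms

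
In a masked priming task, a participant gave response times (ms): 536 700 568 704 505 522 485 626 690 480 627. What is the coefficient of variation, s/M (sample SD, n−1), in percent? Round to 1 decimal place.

n = 11, Σ = 6443, M = 585.7273
Σ(x−M)² = 75934.182; s = √(75934.182/10) = 87.1402
CV = 87.1402 / 585.7273 = 0.14877 = 14.877%

14.9%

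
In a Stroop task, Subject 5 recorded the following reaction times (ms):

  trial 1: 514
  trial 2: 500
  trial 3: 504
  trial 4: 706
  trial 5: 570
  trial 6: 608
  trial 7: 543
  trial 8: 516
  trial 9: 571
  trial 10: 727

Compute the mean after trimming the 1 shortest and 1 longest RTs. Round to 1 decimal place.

566.5 ms

Sorted: 500, 504, 514, 516, 543, 570, 571, 608, 706, 727
Drop lowest 1 (500) and highest 1 (727)
Remaining (n=8): Σ = 4532, mean = 4532/8 = 566.500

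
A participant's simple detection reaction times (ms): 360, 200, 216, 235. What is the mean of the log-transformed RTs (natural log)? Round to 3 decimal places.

ln(RT): 5.8861, 5.2983, 5.3753, 5.4596
Σ ln(RT) = 22.0193
Mean = 22.0193/4 = 5.50482

5.505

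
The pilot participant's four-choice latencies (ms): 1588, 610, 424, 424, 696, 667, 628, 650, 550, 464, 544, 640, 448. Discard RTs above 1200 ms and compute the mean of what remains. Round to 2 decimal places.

562.08 ms

Excluded: 1588
Retained (n=12): Σ = 6745
Mean = 6745/12 = 562.0833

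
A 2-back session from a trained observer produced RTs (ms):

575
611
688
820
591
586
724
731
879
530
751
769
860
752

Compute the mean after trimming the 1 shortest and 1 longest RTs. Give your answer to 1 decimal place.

Sorted: 530, 575, 586, 591, 611, 688, 724, 731, 751, 752, 769, 820, 860, 879
Drop lowest 1 (530) and highest 1 (879)
Remaining (n=12): Σ = 8458, mean = 8458/12 = 704.833

704.8 ms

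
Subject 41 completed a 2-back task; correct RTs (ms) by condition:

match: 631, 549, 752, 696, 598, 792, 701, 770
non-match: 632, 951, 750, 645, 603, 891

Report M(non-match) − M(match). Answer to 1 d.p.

59.2 ms

M(match) = 5489/8 = 686.125
M(non-match) = 4472/6 = 745.333
Difference = 745.333 − 686.125 = 59.208 ms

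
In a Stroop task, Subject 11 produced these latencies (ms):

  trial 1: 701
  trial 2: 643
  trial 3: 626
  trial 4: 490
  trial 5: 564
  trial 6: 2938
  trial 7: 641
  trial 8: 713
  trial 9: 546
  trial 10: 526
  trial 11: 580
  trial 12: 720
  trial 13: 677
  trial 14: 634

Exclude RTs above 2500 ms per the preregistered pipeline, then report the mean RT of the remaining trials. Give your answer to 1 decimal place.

Excluded: 2938
Retained (n=13): Σ = 8061
Mean = 8061/13 = 620.0769

620.1 ms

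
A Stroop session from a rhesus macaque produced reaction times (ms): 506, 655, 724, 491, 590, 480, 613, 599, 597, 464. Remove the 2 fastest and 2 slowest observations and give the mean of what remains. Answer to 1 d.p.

566.0 ms

Sorted: 464, 480, 491, 506, 590, 597, 599, 613, 655, 724
Drop lowest 2 (464, 480) and highest 2 (655, 724)
Remaining (n=6): Σ = 3396, mean = 3396/6 = 566.000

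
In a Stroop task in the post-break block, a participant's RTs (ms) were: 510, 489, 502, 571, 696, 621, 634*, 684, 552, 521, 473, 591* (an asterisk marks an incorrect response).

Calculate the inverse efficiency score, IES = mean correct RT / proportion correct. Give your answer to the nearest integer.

674 ms

Correct trials (n=10): 510, 489, 502, 571, 696, 621, 684, 552, 521, 473
Mean correct RT = 5619/10 = 561.9000 ms
Proportion correct = 10/12
IES = 561.9000 / (10/12) = 674.280 ms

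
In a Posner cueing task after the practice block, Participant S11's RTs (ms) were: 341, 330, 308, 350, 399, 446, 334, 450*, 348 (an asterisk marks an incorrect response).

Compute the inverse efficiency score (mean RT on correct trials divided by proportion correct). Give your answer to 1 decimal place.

Correct trials (n=8): 341, 330, 308, 350, 399, 446, 334, 348
Mean correct RT = 2856/8 = 357.0000 ms
Proportion correct = 8/9
IES = 357.0000 / (8/9) = 401.625 ms

401.6 ms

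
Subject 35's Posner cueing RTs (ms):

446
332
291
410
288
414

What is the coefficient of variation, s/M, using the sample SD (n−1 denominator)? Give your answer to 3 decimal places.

0.188

n = 6, Σ = 2181, M = 363.5000
Σ(x−M)² = 23467.500; s = √(23467.500/5) = 68.5091
CV = 68.5091 / 363.5000 = 0.18847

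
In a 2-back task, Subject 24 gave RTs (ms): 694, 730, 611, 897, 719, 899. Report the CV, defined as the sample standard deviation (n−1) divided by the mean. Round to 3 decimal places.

0.153

n = 6, Σ = 4550, M = 758.3333
Σ(x−M)² = 67211.333; s = √(67211.333/5) = 115.9408
CV = 115.9408 / 758.3333 = 0.15289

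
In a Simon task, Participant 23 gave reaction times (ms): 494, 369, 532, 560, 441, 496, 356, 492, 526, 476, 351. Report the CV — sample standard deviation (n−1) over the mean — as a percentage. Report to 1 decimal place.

15.9%

n = 11, Σ = 5093, M = 463.0000
Σ(x−M)² = 54512.000; s = √(54512.000/10) = 73.8322
CV = 73.8322 / 463.0000 = 0.15946 = 15.946%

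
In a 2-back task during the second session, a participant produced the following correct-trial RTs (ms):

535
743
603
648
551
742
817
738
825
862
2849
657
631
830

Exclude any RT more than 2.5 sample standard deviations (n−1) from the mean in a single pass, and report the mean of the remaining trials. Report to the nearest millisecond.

n = 14, ΣRT = 12031, M = 859.357
Σ(x−M)² = 4408339.21; s = √(4408339.21/13) = 582.326
Cutoffs: 859.357 ± 2.5·582.326 → [-596.5, 2315.2]
Outside: 2849 → excluded.
Retained (n=13): Σ = 9182, mean = 9182/13 = 706.308

706 ms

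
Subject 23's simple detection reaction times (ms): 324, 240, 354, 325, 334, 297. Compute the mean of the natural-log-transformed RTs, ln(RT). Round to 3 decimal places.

5.737

ln(RT): 5.7807, 5.4806, 5.8693, 5.7838, 5.8111, 5.6937
Σ ln(RT) = 34.4194
Mean = 34.4194/6 = 5.73656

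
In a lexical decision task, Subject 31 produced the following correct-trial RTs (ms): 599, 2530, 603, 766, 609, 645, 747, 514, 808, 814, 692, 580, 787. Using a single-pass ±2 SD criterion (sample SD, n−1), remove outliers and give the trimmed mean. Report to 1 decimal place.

n = 13, ΣRT = 10694, M = 822.615
Σ(x−M)² = 3272221.08; s = √(3272221.08/12) = 522.193
Cutoffs: 822.615 ± 2·522.193 → [-221.8, 1867.0]
Outside: 2530 → excluded.
Retained (n=12): Σ = 8164, mean = 8164/12 = 680.333

680.3 ms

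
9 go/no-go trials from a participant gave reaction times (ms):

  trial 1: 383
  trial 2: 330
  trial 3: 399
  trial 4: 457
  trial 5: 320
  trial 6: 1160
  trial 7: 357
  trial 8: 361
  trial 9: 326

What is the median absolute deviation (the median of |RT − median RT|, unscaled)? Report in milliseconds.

Sorted: 320, 326, 330, 357, 361, 383, 399, 457, 1160 → median = 361
|x − 361|: 22, 31, 38, 96, 41, 799, 4, 0, 35
Sorted deviations: 0, 4, 22, 31, 35, 38, 41, 96, 799 → MAD = 35

35 ms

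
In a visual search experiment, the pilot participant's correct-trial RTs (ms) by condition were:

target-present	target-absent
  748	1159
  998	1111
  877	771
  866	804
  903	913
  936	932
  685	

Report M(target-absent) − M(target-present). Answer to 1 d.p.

M(target-present) = 6013/7 = 859.000
M(target-absent) = 5690/6 = 948.333
Difference = 948.333 − 859.000 = 89.333 ms

89.3 ms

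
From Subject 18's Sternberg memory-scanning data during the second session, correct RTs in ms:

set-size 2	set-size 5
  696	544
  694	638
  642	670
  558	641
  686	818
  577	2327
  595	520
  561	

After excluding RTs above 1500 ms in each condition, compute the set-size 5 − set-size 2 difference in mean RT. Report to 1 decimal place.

set-size 5: exclude 2327
M(set-size 2) = 5009/8 = 626.125
M(set-size 5) = 3831/6 = 638.500
Difference = 638.500 − 626.125 = 12.375 ms

12.4 ms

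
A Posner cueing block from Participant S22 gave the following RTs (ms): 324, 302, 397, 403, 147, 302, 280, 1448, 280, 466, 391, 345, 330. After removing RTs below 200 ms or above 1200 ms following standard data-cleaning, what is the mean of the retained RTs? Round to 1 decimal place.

347.3 ms

Excluded: 147, 1448
Retained (n=11): Σ = 3820
Mean = 3820/11 = 347.2727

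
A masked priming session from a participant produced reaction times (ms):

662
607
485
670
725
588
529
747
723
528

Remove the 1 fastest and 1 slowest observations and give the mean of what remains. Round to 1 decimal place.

Sorted: 485, 528, 529, 588, 607, 662, 670, 723, 725, 747
Drop lowest 1 (485) and highest 1 (747)
Remaining (n=8): Σ = 5032, mean = 5032/8 = 629.000

629.0 ms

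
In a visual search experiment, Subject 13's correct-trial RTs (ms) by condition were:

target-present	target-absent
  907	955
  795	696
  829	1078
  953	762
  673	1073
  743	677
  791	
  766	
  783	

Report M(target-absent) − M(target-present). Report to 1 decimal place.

M(target-present) = 7240/9 = 804.444
M(target-absent) = 5241/6 = 873.500
Difference = 873.500 − 804.444 = 69.056 ms

69.1 ms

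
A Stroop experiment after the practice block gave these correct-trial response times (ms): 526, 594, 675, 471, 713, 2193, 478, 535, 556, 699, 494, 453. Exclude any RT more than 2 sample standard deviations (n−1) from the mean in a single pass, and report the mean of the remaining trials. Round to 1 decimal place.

563.1 ms

n = 12, ΣRT = 8387, M = 698.917
Σ(x−M)² = 2524472.92; s = √(2524472.92/11) = 479.059
Cutoffs: 698.917 ± 2·479.059 → [-259.2, 1657.0]
Outside: 2193 → excluded.
Retained (n=11): Σ = 6194, mean = 6194/11 = 563.091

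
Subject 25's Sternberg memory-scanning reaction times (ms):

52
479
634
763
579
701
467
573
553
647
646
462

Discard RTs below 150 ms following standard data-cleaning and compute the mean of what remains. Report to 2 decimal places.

591.27 ms

Excluded: 52
Retained (n=11): Σ = 6504
Mean = 6504/11 = 591.2727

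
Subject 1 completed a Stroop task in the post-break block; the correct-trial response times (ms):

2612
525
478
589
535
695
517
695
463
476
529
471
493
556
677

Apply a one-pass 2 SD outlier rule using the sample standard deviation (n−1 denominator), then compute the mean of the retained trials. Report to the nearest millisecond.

550 ms

n = 15, ΣRT = 10311, M = 687.400
Σ(x−M)² = 4058497.60; s = √(4058497.60/14) = 538.417
Cutoffs: 687.400 ± 2·538.417 → [-389.4, 1764.2]
Outside: 2612 → excluded.
Retained (n=14): Σ = 7699, mean = 7699/14 = 549.929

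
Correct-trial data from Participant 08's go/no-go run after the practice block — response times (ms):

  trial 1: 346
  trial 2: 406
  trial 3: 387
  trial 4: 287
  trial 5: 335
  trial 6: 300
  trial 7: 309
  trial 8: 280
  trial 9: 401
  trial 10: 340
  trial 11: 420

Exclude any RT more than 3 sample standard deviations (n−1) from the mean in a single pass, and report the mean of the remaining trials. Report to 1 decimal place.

346.5 ms

n = 11, ΣRT = 3811, M = 346.455
Σ(x−M)² = 25258.73; s = √(25258.73/10) = 50.258
Cutoffs: 346.455 ± 3·50.258 → [195.7, 497.2]
No RTs fall outside the cutoffs; all 11 retained. Mean = 3811/11 = 346.455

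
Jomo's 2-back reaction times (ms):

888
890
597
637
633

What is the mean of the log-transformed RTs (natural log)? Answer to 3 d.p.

6.576

ln(RT): 6.7890, 6.7912, 6.3919, 6.4568, 6.4505
Σ ln(RT) = 32.8794
Mean = 32.8794/5 = 6.57587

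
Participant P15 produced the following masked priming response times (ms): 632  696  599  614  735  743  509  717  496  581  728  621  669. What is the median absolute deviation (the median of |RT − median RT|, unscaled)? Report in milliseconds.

64 ms

Sorted: 496, 509, 581, 599, 614, 621, 632, 669, 696, 717, 728, 735, 743 → median = 632
|x − 632|: 0, 64, 33, 18, 103, 111, 123, 85, 136, 51, 96, 11, 37
Sorted deviations: 0, 11, 18, 33, 37, 51, 64, 85, 96, 103, 111, 123, 136 → MAD = 64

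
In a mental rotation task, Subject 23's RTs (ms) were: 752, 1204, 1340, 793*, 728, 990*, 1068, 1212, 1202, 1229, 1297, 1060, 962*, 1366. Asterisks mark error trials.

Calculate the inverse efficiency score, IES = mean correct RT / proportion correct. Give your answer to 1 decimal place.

1441.4 ms

Correct trials (n=11): 752, 1204, 1340, 728, 1068, 1212, 1202, 1229, 1297, 1060, 1366
Mean correct RT = 12458/11 = 1132.5455 ms
Proportion correct = 11/14
IES = 1132.5455 / (11/14) = 1441.421 ms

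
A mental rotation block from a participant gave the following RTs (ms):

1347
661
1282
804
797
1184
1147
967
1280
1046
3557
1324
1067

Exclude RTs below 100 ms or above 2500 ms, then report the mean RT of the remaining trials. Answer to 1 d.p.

Excluded: 3557
Retained (n=12): Σ = 12906
Mean = 12906/12 = 1075.5000

1075.5 ms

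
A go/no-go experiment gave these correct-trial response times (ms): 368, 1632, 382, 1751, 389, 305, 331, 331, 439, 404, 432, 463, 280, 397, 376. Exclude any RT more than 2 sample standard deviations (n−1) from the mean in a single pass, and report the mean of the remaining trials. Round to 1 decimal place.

376.7 ms

n = 15, ΣRT = 8280, M = 552.000
Σ(x−M)² = 3037996.00; s = √(3037996.00/14) = 465.832
Cutoffs: 552.000 ± 2·465.832 → [-379.7, 1483.7]
Outside: 1632, 1751 → excluded.
Retained (n=13): Σ = 4897, mean = 4897/13 = 376.692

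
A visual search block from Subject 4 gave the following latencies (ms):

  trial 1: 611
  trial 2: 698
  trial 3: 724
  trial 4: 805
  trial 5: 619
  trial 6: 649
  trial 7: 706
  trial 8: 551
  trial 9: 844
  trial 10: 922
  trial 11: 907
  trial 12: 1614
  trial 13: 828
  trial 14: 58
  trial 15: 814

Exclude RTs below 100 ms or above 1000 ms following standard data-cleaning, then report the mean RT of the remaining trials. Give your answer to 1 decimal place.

744.5 ms

Excluded: 58, 1614
Retained (n=13): Σ = 9678
Mean = 9678/13 = 744.4615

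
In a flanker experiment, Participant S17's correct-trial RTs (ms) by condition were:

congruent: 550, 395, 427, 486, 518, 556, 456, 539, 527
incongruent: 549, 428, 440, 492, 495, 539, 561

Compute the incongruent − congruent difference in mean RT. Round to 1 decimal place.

M(congruent) = 4454/9 = 494.889
M(incongruent) = 3504/7 = 500.571
Difference = 500.571 − 494.889 = 5.683 ms

5.7 ms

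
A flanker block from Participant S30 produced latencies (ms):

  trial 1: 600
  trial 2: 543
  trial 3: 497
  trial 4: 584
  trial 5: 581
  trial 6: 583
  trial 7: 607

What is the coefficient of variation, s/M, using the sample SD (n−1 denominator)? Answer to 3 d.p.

n = 7, Σ = 3995, M = 570.7143
Σ(x−M)² = 8809.429; s = √(8809.429/6) = 38.3176
CV = 38.3176 / 570.7143 = 0.06714

0.067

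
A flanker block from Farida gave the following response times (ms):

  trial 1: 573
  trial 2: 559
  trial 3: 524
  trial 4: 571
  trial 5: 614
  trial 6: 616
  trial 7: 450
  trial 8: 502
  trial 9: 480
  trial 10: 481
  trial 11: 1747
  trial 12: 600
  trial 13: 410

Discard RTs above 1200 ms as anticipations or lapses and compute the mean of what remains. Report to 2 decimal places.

531.67 ms

Excluded: 1747
Retained (n=12): Σ = 6380
Mean = 6380/12 = 531.6667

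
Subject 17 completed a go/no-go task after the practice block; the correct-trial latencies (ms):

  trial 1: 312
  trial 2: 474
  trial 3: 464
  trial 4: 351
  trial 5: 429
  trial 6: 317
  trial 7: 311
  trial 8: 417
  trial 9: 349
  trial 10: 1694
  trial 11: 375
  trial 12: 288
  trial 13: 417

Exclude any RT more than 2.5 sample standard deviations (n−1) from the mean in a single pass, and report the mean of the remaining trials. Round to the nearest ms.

n = 13, ΣRT = 6198, M = 476.769
Σ(x−M)² = 1649536.31; s = √(1649536.31/12) = 370.758
Cutoffs: 476.769 ± 2.5·370.758 → [-450.1, 1403.7]
Outside: 1694 → excluded.
Retained (n=12): Σ = 4504, mean = 4504/12 = 375.333

375 ms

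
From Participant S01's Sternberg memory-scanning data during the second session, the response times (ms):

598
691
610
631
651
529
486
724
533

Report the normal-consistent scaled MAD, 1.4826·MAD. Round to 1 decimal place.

114.2 ms

Sorted: 486, 529, 533, 598, 610, 631, 651, 691, 724 → median = 610
|x − 610| sorted: 0, 12, 21, 41, 77, 81, 81, 114, 124 → MAD = 77
Robust SD ≈ 1.4826 × 77 = 114.160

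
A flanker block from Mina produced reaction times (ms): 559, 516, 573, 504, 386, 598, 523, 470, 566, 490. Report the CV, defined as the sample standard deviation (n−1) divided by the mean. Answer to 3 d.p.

0.119

n = 10, Σ = 5185, M = 518.5000
Σ(x−M)² = 34144.500; s = √(34144.500/9) = 61.5941
CV = 61.5941 / 518.5000 = 0.11879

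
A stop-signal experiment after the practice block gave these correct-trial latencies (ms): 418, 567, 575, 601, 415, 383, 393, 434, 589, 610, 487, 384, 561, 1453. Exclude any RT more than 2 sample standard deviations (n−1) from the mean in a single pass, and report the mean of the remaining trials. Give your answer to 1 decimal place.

493.6 ms

n = 14, ΣRT = 7870, M = 562.143
Σ(x−M)² = 955269.71; s = √(955269.71/13) = 271.076
Cutoffs: 562.143 ± 2·271.076 → [20.0, 1104.3]
Outside: 1453 → excluded.
Retained (n=13): Σ = 6417, mean = 6417/13 = 493.615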